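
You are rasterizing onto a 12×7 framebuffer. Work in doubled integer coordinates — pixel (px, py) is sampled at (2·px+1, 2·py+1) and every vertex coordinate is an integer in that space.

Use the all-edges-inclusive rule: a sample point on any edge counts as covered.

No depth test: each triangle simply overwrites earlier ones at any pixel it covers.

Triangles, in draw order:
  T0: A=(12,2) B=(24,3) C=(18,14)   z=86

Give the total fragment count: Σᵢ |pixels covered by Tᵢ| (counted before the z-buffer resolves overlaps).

T0:
  2·area = 138
  edge (12, 2)→(24, 3): d=(12,1) inclusive
  edge (24, 3)→(18, 14): d=(-6,11) inclusive
  edge (18, 14)→(12, 2): d=(-6,-12) inclusive
    (6,1)@(13, 3): e=[11,121,6] → #
    (7,1)@(15, 3): e=[9,99,30] → #
    (8,1)@(17, 3): e=[7,77,54] → #
    (9,1)@(19, 3): e=[5,55,78] → #
    (10,1)@(21, 3): e=[3,33,102] → #
    (11,1)@(23, 3): e=[1,11,126] → #
    (6,2)@(13, 5): e=[35,109,-6] → ·
    (7,2)@(15, 5): e=[33,87,18] → #
    (11,2)@(23, 5): e=[25,-1,114] → ·
    (7,3)@(15, 7): e=[57,75,6] → #
    (11,3)@(23, 7): e=[49,-13,102] → ·
    (7,4)@(15, 9): e=[81,63,-6] → ·
  covered (18 px):
    · · · · · · · · · · · ·
    · · · · · · # # # # # #
    · · · · · · · # # # # ·
    · · · · · · · # # # # ·
    · · · · · · · · # # · ·
    · · · · · · · · # # · ·
    · · · · · · · · · · · ·

Result: 18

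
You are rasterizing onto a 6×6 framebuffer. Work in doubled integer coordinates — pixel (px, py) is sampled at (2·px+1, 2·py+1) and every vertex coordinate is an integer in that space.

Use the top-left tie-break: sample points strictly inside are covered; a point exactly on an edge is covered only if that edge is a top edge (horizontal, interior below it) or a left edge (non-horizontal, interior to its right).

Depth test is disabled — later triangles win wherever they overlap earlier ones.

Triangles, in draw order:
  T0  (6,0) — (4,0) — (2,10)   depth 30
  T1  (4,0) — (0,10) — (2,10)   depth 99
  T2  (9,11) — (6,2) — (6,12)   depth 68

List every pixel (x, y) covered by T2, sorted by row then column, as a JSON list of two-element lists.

T0:
  2·area = 20  (B↔C swapped to make it positive)
  edge (6, 0)→(2, 10): d=(-4,10) right/bottom  bias=-1
  edge (2, 10)→(4, 0): d=(2,-10) top-left  bias=+0
  edge (4, 0)→(6, 0): d=(2,0) top-left  bias=+0
    (2,0)@(5, 1): e=[6,12,2] → X
    (3,0)@(7, 1): e=[-14,32,2] → .
    (2,1)@(5, 3): e=[-2,16,6] → .
    (1,2)@(3, 5): e=[10,0,10] → X  [on edge]
    (2,2)@(5, 5): e=[-10,20,10] → .
    (1,3)@(3, 7): e=[2,4,14] → X
    (2,3)@(5, 7): e=[-18,24,14] → .
    (1,4)@(3, 9): e=[-6,8,18] → .
  covered (3 px):
    . . X . . .
    . . . . . .
    . X . . . .
    . X . . . .
    . . . . . .
    . . . . . .
T1:
  2·area = 20  (B↔C swapped to make it positive)
  edge (4, 0)→(2, 10): d=(-2,10) right/bottom  bias=-1
  edge (2, 10)→(0, 10): d=(-2,0) right/bottom  bias=-1
  edge (0, 10)→(4, 0): d=(4,-10) top-left  bias=+0
    (1,1)@(3, 3): e=[4,14,2] → X
    (2,1)@(5, 3): e=[-16,14,22] → .
    (1,2)@(3, 5): e=[0,10,10] → .  [on edge]
    (0,4)@(1, 9): e=[12,2,6] → X
    (1,4)@(3, 9): e=[-8,2,26] → .
    (0,5)@(1, 11): e=[8,-2,14] → .
  covered (2 px):
    . . . . . .
    . X . . . .
    . . . . . .
    . . . . . .
    X . . . . .
    . . . . . .
T2:
  2·area = 30  (B↔C swapped to make it positive)
  edge (9, 11)→(6, 12): d=(-3,1) right/bottom  bias=-1
  edge (6, 12)→(6, 2): d=(0,-10) top-left  bias=+0
  edge (6, 2)→(9, 11): d=(3,9) right/bottom  bias=-1
    (3,2)@(7, 5): e=[20,10,0] → .  [on edge]
    (3,3)@(7, 7): e=[14,10,6] → X
    (4,3)@(9, 7): e=[12,30,-12] → .
    (3,4)@(7, 9): e=[8,10,12] → X
    (4,4)@(9, 9): e=[6,30,-6] → .
    (3,5)@(7, 11): e=[2,10,18] → X
    (4,5)@(9, 11): e=[0,30,0] → .  [on edge]
  covered (3 px):
    . . . . . .
    . . . . . .
    . . . . . .
    . . . X . .
    . . . X . .
    . . . X . .

Answer: [[3,3],[3,4],[3,5]]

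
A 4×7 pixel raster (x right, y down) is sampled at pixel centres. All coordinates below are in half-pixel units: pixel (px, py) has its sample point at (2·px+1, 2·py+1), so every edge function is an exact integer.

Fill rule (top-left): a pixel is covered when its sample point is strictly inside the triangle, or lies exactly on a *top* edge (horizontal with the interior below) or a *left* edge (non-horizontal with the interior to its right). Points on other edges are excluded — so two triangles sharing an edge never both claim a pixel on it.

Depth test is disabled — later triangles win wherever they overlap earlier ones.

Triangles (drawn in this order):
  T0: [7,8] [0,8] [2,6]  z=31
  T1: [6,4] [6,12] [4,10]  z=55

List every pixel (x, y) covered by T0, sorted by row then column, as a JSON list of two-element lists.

T0:
  2·area = 14
  edge (7, 8)→(0, 8): d=(-7,0) right/bottom  bias=-1
  edge (0, 8)→(2, 6): d=(2,-2) top-left  bias=+0
  edge (2, 6)→(7, 8): d=(5,2) right/bottom  bias=-1
    (3,0)@(7, 1): e=[49,0,-35] → ·  [on edge]
    (2,1)@(5, 3): e=[35,0,-21] → ·  [on edge]
    (1,2)@(3, 5): e=[21,0,-7] → ·  [on edge]
    (0,3)@(1, 7): e=[7,0,7] → █  [on edge]
    (1,3)@(3, 7): e=[7,4,3] → █
    (2,3)@(5, 7): e=[7,8,-1] → ·
    (0,4)@(1, 9): e=[-7,4,17] → ·
    (1,4)@(3, 9): e=[-7,8,13] → ·
  covered (2 px):
    · · · ·
    · · · ·
    · · · ·
    █ █ · ·
    · · · ·
    · · · ·
    · · · ·
T1:
  2·area = 16
  edge (6, 4)→(6, 12): d=(0,8) right/bottom  bias=-1
  edge (6, 12)→(4, 10): d=(-2,-2) top-left  bias=+0
  edge (4, 10)→(6, 4): d=(2,-6) top-left  bias=+0
    (3,0)@(7, 1): e=[-8,24,0] → ·  [on edge]
    (0,3)@(1, 7): e=[40,0,-24] → ·  [on edge]
    (2,3)@(5, 7): e=[8,8,0] → █  [on edge]
    (3,3)@(7, 7): e=[-8,12,12] → ·
    (1,4)@(3, 9): e=[24,0,-8] → ·  [on edge]
    (2,4)@(5, 9): e=[8,4,4] → █
    (3,4)@(7, 9): e=[-8,8,16] → ·
    (2,5)@(5, 11): e=[8,0,8] → █  [on edge]
    (3,5)@(7, 11): e=[-8,4,20] → ·
    (1,6)@(3, 13): e=[24,-8,0] → ·  [on edge]
    (2,6)@(5, 13): e=[8,-4,12] → ·
    (3,6)@(7, 13): e=[-8,0,24] → ·  [on edge]
  covered (3 px):
    · · · ·
    · · · ·
    · · · ·
    · · █ ·
    · · █ ·
    · · █ ·
    · · · ·

Answer: [[0,3],[1,3]]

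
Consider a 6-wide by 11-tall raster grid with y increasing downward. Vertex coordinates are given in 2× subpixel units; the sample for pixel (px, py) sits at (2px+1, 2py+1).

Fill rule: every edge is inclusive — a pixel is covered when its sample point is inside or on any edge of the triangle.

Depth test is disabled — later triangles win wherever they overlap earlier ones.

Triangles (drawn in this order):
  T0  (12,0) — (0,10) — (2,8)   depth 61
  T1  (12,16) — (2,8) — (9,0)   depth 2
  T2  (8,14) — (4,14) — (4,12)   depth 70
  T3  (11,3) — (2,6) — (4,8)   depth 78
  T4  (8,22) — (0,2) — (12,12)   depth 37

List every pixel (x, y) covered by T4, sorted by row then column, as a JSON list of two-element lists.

T0:
  2·area = 4
  edge (12, 0)→(0, 10): d=(-12,10) inclusive
  edge (0, 10)→(2, 8): d=(2,-2) inclusive
  edge (2, 8)→(12, 0): d=(10,-8) inclusive
    (4,0)@(9, 1): e=[18,0,-14] → ·  [on edge]
    (3,1)@(7, 3): e=[14,0,-10] → ·  [on edge]
    (2,2)@(5, 5): e=[10,0,-6] → ·  [on edge]
    (1,3)@(3, 7): e=[6,0,-2] → ·  [on edge]
    (0,4)@(1, 9): e=[2,0,2] → █  [on edge]
    (1,4)@(3, 9): e=[-18,4,18] → ·
    (0,5)@(1, 11): e=[-22,4,22] → ·
  covered (1 px):
    · · · · · ·
    · · · · · ·
    · · · · · ·
    · · · · · ·
    █ · · · · ·
    · · · · · ·
    · · · · · ·
    · · · · · ·
    · · · · · ·
    · · · · · ·
    · · · · · ·
T1:
  2·area = 136
  edge (12, 16)→(2, 8): d=(-10,-8) inclusive
  edge (2, 8)→(9, 0): d=(7,-8) inclusive
  edge (9, 0)→(12, 16): d=(3,16) inclusive
    (4,0)@(9, 1): e=[126,7,3] → █
    (5,0)@(11, 1): e=[142,23,-29] → ·
    (3,1)@(7, 3): e=[90,5,41] → █
    (5,1)@(11, 3): e=[122,37,-23] → ·
    (2,2)@(5, 5): e=[54,3,79] → █
    (5,2)@(11, 5): e=[102,51,-17] → ·
    (1,3)@(3, 7): e=[18,1,117] → █
    (5,3)@(11, 7): e=[82,65,-11] → ·
    (1,4)@(3, 9): e=[-2,15,123] → ·
    (2,4)@(5, 9): e=[14,31,91] → █
    (5,4)@(11, 9): e=[62,79,-5] → ·
    (2,5)@(5, 11): e=[-6,45,97] → ·
  covered (19 px):
    · · · · █ ·
    · · · █ █ ·
    · · █ █ █ ·
    · █ █ █ █ ·
    · · █ █ █ ·
    · · · █ █ █
    · · · · █ █
    · · · · · █
    · · · · · ·
    · · · · · ·
    · · · · · ·
T2:
  2·area = 8
  edge (8, 14)→(4, 14): d=(-4,0) inclusive
  edge (4, 14)→(4, 12): d=(0,-2) inclusive
  edge (4, 12)→(8, 14): d=(4,2) inclusive
    (2,6)@(5, 13): e=[4,2,2] → █
    (3,6)@(7, 13): e=[4,6,-2] → ·
    (2,7)@(5, 15): e=[-4,2,10] → ·
  covered (1 px):
    · · · · · ·
    · · · · · ·
    · · · · · ·
    · · · · · ·
    · · · · · ·
    · · · · · ·
    · · █ · · ·
    · · · · · ·
    · · · · · ·
    · · · · · ·
    · · · · · ·
T3:
  2·area = 24  (B↔C swapped to make it positive)
  edge (11, 3)→(4, 8): d=(-7,5) inclusive
  edge (4, 8)→(2, 6): d=(-2,-2) inclusive
  edge (2, 6)→(11, 3): d=(9,-3) inclusive
    (5,1)@(11, 3): e=[0,24,0] → █  [on edge]
    (0,2)@(1, 5): e=[36,0,-12] → ·  [on edge]
    (2,2)@(5, 5): e=[16,8,0] → █  [on edge]
    (3,2)@(7, 5): e=[6,12,6] → █
    (4,2)@(9, 5): e=[-4,16,12] → ·
    (5,2)@(11, 5): e=[-14,20,18] → ·
    (1,3)@(3, 7): e=[12,0,12] → █  [on edge]
    (3,3)@(7, 7): e=[-8,8,24] → ·
    (1,4)@(3, 9): e=[-2,-4,30] → ·
    (2,4)@(5, 9): e=[-12,0,36] → ·  [on edge]
    (3,5)@(7, 11): e=[-36,0,60] → ·  [on edge]
    (4,6)@(9, 13): e=[-60,0,84] → ·  [on edge]
    (5,7)@(11, 15): e=[-84,0,108] → ·  [on edge]
  covered (5 px):
    · · · · · ·
    · · · · · █
    · · █ █ · ·
    · █ █ · · ·
    · · · · · ·
    · · · · · ·
    · · · · · ·
    · · · · · ·
    · · · · · ·
    · · · · · ·
    · · · · · ·
T4:
  2·area = 160
  edge (8, 22)→(0, 2): d=(-8,-20) inclusive
  edge (0, 2)→(12, 12): d=(12,10) inclusive
  edge (12, 12)→(8, 22): d=(-4,10) inclusive
    (0,1)@(1, 3): e=[12,2,146] → █
    (1,1)@(3, 3): e=[52,-18,126] → ·
    (0,2)@(1, 5): e=[-4,26,138] → ·
    (1,2)@(3, 5): e=[36,6,118] → █
    (2,2)@(5, 5): e=[76,-14,98] → ·
    (1,3)@(3, 7): e=[20,30,110] → █
    (2,3)@(5, 7): e=[60,10,90] → █
    (3,3)@(7, 7): e=[100,-10,70] → ·
    (1,4)@(3, 9): e=[4,54,102] → █
    (3,4)@(7, 9): e=[84,14,62] → █
    (4,4)@(9, 9): e=[124,-6,42] → ·
    (1,5)@(3, 11): e=[-12,78,94] → ·
  covered (20 px):
    · · · · · ·
    █ · · · · ·
    · █ · · · ·
    · █ █ · · ·
    · █ █ █ · ·
    · · █ █ █ ·
    · · █ █ █ █
    · · · █ █ ·
    · · · █ █ ·
    · · · █ █ ·
    · · · · · ·

Answer: [[0,1],[1,2],[1,3],[2,3],[1,4],[2,4],[3,4],[2,5],[3,5],[4,5],[2,6],[3,6],[4,6],[5,6],[3,7],[4,7],[3,8],[4,8],[3,9],[4,9]]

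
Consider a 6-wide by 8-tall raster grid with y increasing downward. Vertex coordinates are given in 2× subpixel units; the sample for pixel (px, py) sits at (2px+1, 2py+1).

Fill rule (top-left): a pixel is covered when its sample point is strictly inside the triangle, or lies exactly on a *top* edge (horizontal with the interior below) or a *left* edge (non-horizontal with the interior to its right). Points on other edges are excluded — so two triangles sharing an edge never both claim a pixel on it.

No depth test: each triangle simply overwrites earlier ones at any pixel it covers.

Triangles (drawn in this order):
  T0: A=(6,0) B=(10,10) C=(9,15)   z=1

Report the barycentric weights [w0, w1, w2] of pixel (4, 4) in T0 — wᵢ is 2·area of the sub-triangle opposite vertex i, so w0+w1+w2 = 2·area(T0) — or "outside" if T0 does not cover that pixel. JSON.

T0:
  2·area = 30
  edge (6, 0)→(10, 10): d=(4,10) right/bottom  bias=-1
  edge (10, 10)→(9, 15): d=(-1,5) right/bottom  bias=-1
  edge (9, 15)→(6, 0): d=(-3,-15) top-left  bias=+0
    (3,1)@(7, 3): e=[2,22,6] → X
    (4,1)@(9, 3): e=[-18,12,36] → .
    (3,2)@(7, 5): e=[10,20,0] → X  [on edge]
    (4,2)@(9, 5): e=[-10,10,30] → .
    (5,2)@(11, 5): e=[-30,0,60] → .  [on edge]
    (3,3)@(7, 7): e=[18,18,-6] → .
    (4,4)@(9, 9): e=[6,6,18] → X
    (5,4)@(11, 9): e=[-14,-4,48] → .
    (4,5)@(9, 11): e=[14,4,12] → X
    (5,5)@(11, 11): e=[-6,-6,42] → .
    (4,6)@(9, 13): e=[22,2,6] → X
    (5,6)@(11, 13): e=[2,-8,36] → .
    (4,7)@(9, 15): e=[30,0,0] → .  [on edge]
  covered (5 px):
    . . . . . .
    . . . X . .
    . . . X . .
    . . . . . .
    . . . . X .
    . . . . X .
    . . . . X .
    . . . . . .

Answer: [6,18,6]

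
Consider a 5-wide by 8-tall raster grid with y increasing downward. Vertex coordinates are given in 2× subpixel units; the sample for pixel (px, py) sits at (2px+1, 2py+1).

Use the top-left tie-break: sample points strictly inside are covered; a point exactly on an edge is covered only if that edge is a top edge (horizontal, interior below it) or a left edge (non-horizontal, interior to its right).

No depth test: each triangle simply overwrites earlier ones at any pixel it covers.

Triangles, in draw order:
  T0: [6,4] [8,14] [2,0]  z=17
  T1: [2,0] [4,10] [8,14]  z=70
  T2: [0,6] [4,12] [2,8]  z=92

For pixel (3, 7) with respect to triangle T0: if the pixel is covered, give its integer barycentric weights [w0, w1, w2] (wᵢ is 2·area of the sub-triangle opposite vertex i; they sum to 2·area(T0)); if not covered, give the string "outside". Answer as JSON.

T0:
  2·area = 32
  edge (6, 4)→(8, 14): d=(2,10) right/bottom  bias=-1
  edge (8, 14)→(2, 0): d=(-6,-14) top-left  bias=+0
  edge (2, 0)→(6, 4): d=(4,4) right/bottom  bias=-1
    (1,0)@(3, 1): e=[24,8,0] → .  [on edge]
    (2,1)@(5, 3): e=[8,24,0] → .  [on edge]
    (2,2)@(5, 5): e=[12,12,8] → X
    (3,2)@(7, 5): e=[-8,40,0] → .  [on edge]
    (2,3)@(5, 7): e=[16,0,16] → X  [on edge]
    (3,3)@(7, 7): e=[-4,28,8] → .
    (4,3)@(9, 7): e=[-24,56,0] → .  [on edge]
    (2,4)@(5, 9): e=[20,-12,24] → .
    (3,4)@(7, 9): e=[0,16,16] → .  [on edge]
    (3,5)@(7, 11): e=[4,4,24] → X
    (4,5)@(9, 11): e=[-16,32,16] → .
    (3,6)@(7, 13): e=[8,-8,32] → .
  covered (3 px):
    . . . . .
    . . . . .
    . . X . .
    . . X . .
    . . . . .
    . . . X .
    . . . . .
    . . . . .
T1:
  2·area = 32  (B↔C swapped to make it positive)
  edge (2, 0)→(8, 14): d=(6,14) right/bottom  bias=-1
  edge (8, 14)→(4, 10): d=(-4,-4) top-left  bias=+0
  edge (4, 10)→(2, 0): d=(-2,-10) top-left  bias=+0
    (1,1)@(3, 3): e=[4,24,4] → X
    (2,1)@(5, 3): e=[-24,32,24] → .
    (1,2)@(3, 5): e=[16,16,0] → X  [on edge]
    (2,2)@(5, 5): e=[-12,24,20] → .
    (0,3)@(1, 7): e=[56,0,-24] → .  [on edge]
    (1,3)@(3, 7): e=[28,8,-4] → .
    (2,3)@(5, 7): e=[0,16,16] → .  [on edge]
    (1,4)@(3, 9): e=[40,0,-8] → .  [on edge]
    (2,4)@(5, 9): e=[12,8,12] → X
    (3,4)@(7, 9): e=[-16,16,32] → .
    (2,5)@(5, 11): e=[24,0,8] → X  [on edge]
    (3,5)@(7, 11): e=[-4,8,28] → .
    (3,6)@(7, 13): e=[8,0,24] → X  [on edge]
    (2,7)@(5, 15): e=[48,-16,0] → .  [on edge]
    (4,7)@(9, 15): e=[-8,0,40] → .  [on edge]
  covered (5 px):
    . . . . .
    . X . . .
    . X . . .
    . . . . .
    . . X . .
    . . X . .
    . . . X .
    . . . . .
T2:
  2·area = 4  (B↔C swapped to make it positive)
  edge (0, 6)→(2, 8): d=(2,2) right/bottom  bias=-1
  edge (2, 8)→(4, 12): d=(2,4) right/bottom  bias=-1
  edge (4, 12)→(0, 6): d=(-4,-6) top-left  bias=+0
    (0,3)@(1, 7): e=[0,2,2] → .  [on edge]
    (1,4)@(3, 9): e=[0,-2,6] → .  [on edge]
    (2,5)@(5, 11): e=[0,-6,10] → .  [on edge]
    (3,6)@(7, 13): e=[0,-10,14] → .  [on edge]
    (4,7)@(9, 15): e=[0,-14,18] → .  [on edge]
  covered (0 px):
    . . . . .
    . . . . .
    . . . . .
    . . . . .
    . . . . .
    . . . . .
    . . . . .
    . . . . .

Final: "outside"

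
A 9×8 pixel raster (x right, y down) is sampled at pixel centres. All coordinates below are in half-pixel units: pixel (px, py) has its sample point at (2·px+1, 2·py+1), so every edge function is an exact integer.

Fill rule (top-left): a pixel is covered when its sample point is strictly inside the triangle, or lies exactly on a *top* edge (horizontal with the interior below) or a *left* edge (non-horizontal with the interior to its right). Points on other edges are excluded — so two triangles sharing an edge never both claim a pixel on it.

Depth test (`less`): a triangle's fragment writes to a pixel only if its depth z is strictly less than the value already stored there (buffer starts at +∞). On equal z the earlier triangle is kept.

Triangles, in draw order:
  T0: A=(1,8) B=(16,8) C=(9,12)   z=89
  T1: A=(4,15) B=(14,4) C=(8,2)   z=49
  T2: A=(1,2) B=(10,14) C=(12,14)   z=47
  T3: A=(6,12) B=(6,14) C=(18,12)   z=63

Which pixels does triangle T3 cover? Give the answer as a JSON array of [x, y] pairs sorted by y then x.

T0:
  2·area = 60
  edge (1, 8)→(16, 8): d=(15,0) top-left  bias=+0
  edge (16, 8)→(9, 12): d=(-7,4) right/bottom  bias=-1
  edge (9, 12)→(1, 8): d=(-8,-4) top-left  bias=+0
    (1,4)@(3, 9): e=[15,45,0] → X  [on edge]
    (2,4)@(5, 9): e=[15,37,8] → X
    (3,4)@(7, 9): e=[15,29,16] → X
    (4,4)@(9, 9): e=[15,21,24] → X
    (5,4)@(11, 9): e=[15,13,32] → X
    (6,4)@(13, 9): e=[15,5,40] → X
    (7,4)@(15, 9): e=[15,-3,48] → .
    (1,5)@(3, 11): e=[45,31,-16] → .
    (2,5)@(5, 11): e=[45,23,-8] → .
    (3,5)@(7, 11): e=[45,15,0] → X  [on edge]
    (5,5)@(11, 11): e=[45,-1,16] → .
    (6,5)@(13, 11): e=[45,-9,24] → .
    (5,6)@(11, 13): e=[75,-15,0] → .  [on edge]
    (7,7)@(15, 15): e=[105,-45,0] → .  [on edge]
  covered (8 px):
    . . . . . . . . .
    . . . . . . . . .
    . . . . . . . . .
    . . . . . . . . .
    . X X X X X X . .
    . . . X X . . . .
    . . . . . . . . .
    . . . . . . . . .
T1:
  2·area = 86  (B↔C swapped to make it positive)
  edge (4, 15)→(8, 2): d=(4,-13) top-left  bias=+0
  edge (8, 2)→(14, 4): d=(6,2) right/bottom  bias=-1
  edge (14, 4)→(4, 15): d=(-10,11) right/bottom  bias=-1
    (2,0)@(5, 1): e=[-43,0,129] → .  [on edge]
    (4,1)@(9, 3): e=[17,4,65] → X
    (5,1)@(11, 3): e=[43,0,43] → .  [on edge]
    (4,2)@(9, 5): e=[25,16,45] → X
    (5,2)@(11, 5): e=[51,12,23] → X
    (6,2)@(13, 5): e=[77,8,1] → X
    (7,2)@(15, 5): e=[103,4,-21] → .
    (8,2)@(17, 5): e=[129,0,-43] → .  [on edge]
    (3,3)@(7, 7): e=[7,32,47] → X
    (6,3)@(13, 7): e=[85,20,-19] → .
    (3,4)@(7, 9): e=[15,44,27] → X
    (5,4)@(11, 9): e=[67,36,-17] → .
  covered (11 px):
    . . . . . . . . .
    . . . . X . . . .
    . . . . X X X . .
    . . . X X X . . .
    . . . X X . . . .
    . . . X . . . . .
    . . X . . . . . .
    . . . . . . . . .
T2:
  2·area = 24  (B↔C swapped to make it positive)
  edge (1, 2)→(12, 14): d=(11,12) right/bottom  bias=-1
  edge (12, 14)→(10, 14): d=(-2,0) right/bottom  bias=-1
  edge (10, 14)→(1, 2): d=(-9,-12) top-left  bias=+0
    (2,3)@(5, 7): e=[7,14,3] → X
    (3,3)@(7, 7): e=[-17,14,27] → .
    (2,4)@(5, 9): e=[29,10,-15] → .
    (3,4)@(7, 9): e=[5,10,9] → X
    (4,4)@(9, 9): e=[-19,10,33] → .
    (3,5)@(7, 11): e=[27,6,-9] → .
    (4,5)@(9, 11): e=[3,6,15] → X
    (5,5)@(11, 11): e=[-21,6,39] → .
    (4,6)@(9, 13): e=[25,2,-3] → .
    (5,6)@(11, 13): e=[1,2,21] → X
    (6,6)@(13, 13): e=[-23,2,45] → .
    (5,7)@(11, 15): e=[23,-2,3] → .
  covered (4 px):
    . . . . . . . . .
    . . . . . . . . .
    . . . . . . . . .
    . . X . . . . . .
    . . . X . . . . .
    . . . . X . . . .
    . . . . . X . . .
    . . . . . . . . .
T3:
  2·area = 24  (B↔C swapped to make it positive)
  edge (6, 12)→(18, 12): d=(12,0) top-left  bias=+0
  edge (18, 12)→(6, 14): d=(-12,2) right/bottom  bias=-1
  edge (6, 14)→(6, 12): d=(0,-2) top-left  bias=+0
    (3,6)@(7, 13): e=[12,10,2] → X
    (4,6)@(9, 13): e=[12,6,6] → X
    (5,6)@(11, 13): e=[12,2,10] → X
    (6,6)@(13, 13): e=[12,-2,14] → .
    (3,7)@(7, 15): e=[36,-14,2] → .
    (4,7)@(9, 15): e=[36,-18,6] → .
    (5,7)@(11, 15): e=[36,-22,10] → .
  covered (3 px):
    . . . . . . . . .
    . . . . . . . . .
    . . . . . . . . .
    . . . . . . . . .
    . . . . . . . . .
    . . . . . . . . .
    . . . X X X . . .
    . . . . . . . . .

Final: [[3,6],[4,6],[5,6]]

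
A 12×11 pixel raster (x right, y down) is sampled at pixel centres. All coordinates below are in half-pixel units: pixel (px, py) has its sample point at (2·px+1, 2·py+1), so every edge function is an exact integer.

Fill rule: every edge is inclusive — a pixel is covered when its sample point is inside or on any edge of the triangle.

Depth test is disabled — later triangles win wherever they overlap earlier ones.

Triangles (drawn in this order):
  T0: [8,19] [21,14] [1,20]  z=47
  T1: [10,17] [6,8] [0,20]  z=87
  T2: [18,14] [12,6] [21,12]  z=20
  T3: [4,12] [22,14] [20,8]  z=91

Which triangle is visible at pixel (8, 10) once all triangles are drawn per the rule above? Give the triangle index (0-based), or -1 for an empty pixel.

T0:
  2·area = 22  (B↔C swapped to make it positive)
  edge (8, 19)→(1, 20): d=(-7,1) inclusive
  edge (1, 20)→(21, 14): d=(20,-6) inclusive
  edge (21, 14)→(8, 19): d=(-13,5) inclusive
    (5,8)@(11, 17): e=[11,0,11] → X  [on edge]
    (6,8)@(13, 17): e=[9,12,1] → X
    (7,8)@(15, 17): e=[7,24,-9] → .
    (2,9)@(5, 19): e=[3,4,15] → X
    (3,9)@(7, 19): e=[1,16,5] → X
    (4,9)@(9, 19): e=[-1,28,-5] → .
    (5,9)@(11, 19): e=[-3,40,-15] → .
    (6,9)@(13, 19): e=[-5,52,-25] → .
    (2,10)@(5, 21): e=[-11,44,-11] → .
    (3,10)@(7, 21): e=[-13,56,-21] → .
  covered (4 px):
    . . . . . . . . . . . .
    . . . . . . . . . . . .
    . . . . . . . . . . . .
    . . . . . . . . . . . .
    . . . . . . . . . . . .
    . . . . . . . . . . . .
    . . . . . . . . . . . .
    . . . . . . . . . . . .
    . . . . . X X . . . . .
    . . X X . . . . . . . .
    . . . . . . . . . . . .
T1:
  2·area = 102  (B↔C swapped to make it positive)
  edge (10, 17)→(0, 20): d=(-10,3) inclusive
  edge (0, 20)→(6, 8): d=(6,-12) inclusive
  edge (6, 8)→(10, 17): d=(4,9) inclusive
    (2,5)@(5, 11): e=[75,6,21] → X
    (3,5)@(7, 11): e=[69,30,3] → X
    (4,5)@(9, 11): e=[63,54,-15] → .
    (2,6)@(5, 13): e=[55,18,29] → X
    (4,6)@(9, 13): e=[43,66,-7] → .
    (1,7)@(3, 15): e=[41,6,55] → X
    (4,7)@(9, 15): e=[23,78,1] → X
    (5,7)@(11, 15): e=[17,102,-17] → .
    (1,8)@(3, 17): e=[21,18,63] → X
    (5,8)@(11, 17): e=[-3,114,-9] → .
    (0,9)@(1, 19): e=[7,6,89] → X
    (2,9)@(5, 19): e=[-5,54,53] → .
  covered (14 px):
    . . . . . . . . . . . .
    . . . . . . . . . . . .
    . . . . . . . . . . . .
    . . . . . . . . . . . .
    . . . . . . . . . . . .
    . . X X . . . . . . . .
    . . X X . . . . . . . .
    . X X X X . . . . . . .
    . X X X X . . . . . . .
    X X . . . . . . . . . .
    . . . . . . . . . . . .
T2:
  2·area = 36
  edge (18, 14)→(12, 6): d=(-6,-8) inclusive
  edge (12, 6)→(21, 12): d=(9,6) inclusive
  edge (21, 12)→(18, 14): d=(-3,2) inclusive
    (6,3)@(13, 7): e=[2,3,31] → X
    (7,3)@(15, 7): e=[18,-9,27] → .
    (6,4)@(13, 9): e=[-10,21,25] → .
    (7,4)@(15, 9): e=[6,9,21] → X
    (8,4)@(17, 9): e=[22,-3,17] → .
    (7,5)@(15, 11): e=[-6,27,15] → .
    (8,5)@(17, 11): e=[10,15,11] → X
    (9,5)@(19, 11): e=[26,3,7] → X
    (10,5)@(21, 11): e=[42,-9,3] → .
    (8,6)@(17, 13): e=[-2,33,5] → .
    (9,6)@(19, 13): e=[14,21,1] → X
    (10,6)@(21, 13): e=[30,9,-3] → .
  covered (5 px):
    . . . . . . . . . . . .
    . . . . . . . . . . . .
    . . . . . . . . . . . .
    . . . . . . X . . . . .
    . . . . . . . X . . . .
    . . . . . . . . X X . .
    . . . . . . . . . X . .
    . . . . . . . . . . . .
    . . . . . . . . . . . .
    . . . . . . . . . . . .
    . . . . . . . . . . . .
T3:
  2·area = 104  (B↔C swapped to make it positive)
  edge (4, 12)→(20, 8): d=(16,-4) inclusive
  edge (20, 8)→(22, 14): d=(2,6) inclusive
  edge (22, 14)→(4, 12): d=(-18,-2) inclusive
    (9,2)@(19, 5): e=[-52,0,156] → .  [on edge]
    (8,4)@(17, 9): e=[4,20,80] → X
    (9,4)@(19, 9): e=[12,8,84] → X
    (10,4)@(21, 9): e=[20,-4,88] → .
    (4,5)@(9, 11): e=[4,72,28] → X
    (5,5)@(11, 11): e=[12,60,32] → X
    (6,5)@(13, 11): e=[20,48,36] → X
    (7,5)@(15, 11): e=[28,36,40] → X
    (10,5)@(21, 11): e=[52,0,52] → X  [on edge]
    (11,5)@(23, 11): e=[60,-12,56] → .
    (4,6)@(9, 13): e=[36,76,-8] → .
    (5,6)@(11, 13): e=[44,64,-4] → .
    (6,6)@(13, 13): e=[52,52,0] → X  [on edge]
    (11,8)@(23, 17): e=[156,0,-52] → .  [on edge]
  covered (14 px):
    . . . . . . . . . . . .
    . . . . . . . . . . . .
    . . . . . . . . . . . .
    . . . . . . . . . . . .
    . . . . . . . . X X . .
    . . . . X X X X X X X .
    . . . . . . X X X X X .
    . . . . . . . . . . . .
    . . . . . . . . . . . .
    . . . . . . . . . . . .
    . . . . . . . . . . . .

Z-buffer (winner per pixel, '.' = empty):
  . . . . . . . . . . . .
  . . . . . . . . . . . .
  . . . . . . . . . . . .
  . . . . . . 2 . . . . .
  . . . . . . . 2 3 3 . .
  . . 1 1 3 3 3 3 3 3 3 .
  . . 1 1 . . 3 3 3 3 3 .
  . 1 1 1 1 . . . . . . .
  . 1 1 1 1 0 0 . . . . .
  1 1 0 0 . . . . . . . .
  . . . . . . . . . . . .

Result: -1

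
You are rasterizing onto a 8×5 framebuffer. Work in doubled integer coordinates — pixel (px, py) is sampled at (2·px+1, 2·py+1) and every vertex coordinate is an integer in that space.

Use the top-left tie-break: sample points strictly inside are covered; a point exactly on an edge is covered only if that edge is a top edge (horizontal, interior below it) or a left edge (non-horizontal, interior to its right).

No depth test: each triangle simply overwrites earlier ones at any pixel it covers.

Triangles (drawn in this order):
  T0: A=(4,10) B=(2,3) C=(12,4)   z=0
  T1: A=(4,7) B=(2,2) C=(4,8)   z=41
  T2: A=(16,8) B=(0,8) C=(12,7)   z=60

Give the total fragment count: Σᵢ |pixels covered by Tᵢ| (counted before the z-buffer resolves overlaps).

T0:
  2·area = 68
  edge (4, 10)→(2, 3): d=(-2,-7) top-left  bias=+0
  edge (2, 3)→(12, 4): d=(10,1) right/bottom  bias=-1
  edge (12, 4)→(4, 10): d=(-8,6) right/bottom  bias=-1
    (1,2)@(3, 5): e=[3,19,46] → X
    (2,2)@(5, 5): e=[17,17,34] → X
    (3,2)@(7, 5): e=[31,15,22] → X
    (4,2)@(9, 5): e=[45,13,10] → X
    (5,2)@(11, 5): e=[59,11,-2] → .
    (1,3)@(3, 7): e=[-1,39,30] → .
    (2,3)@(5, 7): e=[13,37,18] → X
    (4,3)@(9, 7): e=[41,33,-6] → .
    (2,4)@(5, 9): e=[9,57,2] → X
    (3,4)@(7, 9): e=[23,55,-10] → .
  covered (7 px):
    . . . . . . . .
    . . . . . . . .
    . X X X X . . .
    . . X X . . . .
    . . X . . . . .
T1:
  2·area = 2  (B↔C swapped to make it positive)
  edge (4, 7)→(4, 8): d=(0,1) right/bottom  bias=-1
  edge (4, 8)→(2, 2): d=(-2,-6) top-left  bias=+0
  edge (2, 2)→(4, 7): d=(2,5) right/bottom  bias=-1
    (1,2)@(3, 5): e=[1,0,1] → X  [on edge]
    (2,2)@(5, 5): e=[-1,12,-9] → .
    (1,3)@(3, 7): e=[1,-4,5] → .
  covered (1 px):
    . . . . . . . .
    . . . . . . . .
    . X . . . . . .
    . . . . . . . .
    . . . . . . . .
T2:
  2·area = 16
  edge (16, 8)→(0, 8): d=(-16,0) right/bottom  bias=-1
  edge (0, 8)→(12, 7): d=(12,-1) top-left  bias=+0
  edge (12, 7)→(16, 8): d=(4,1) right/bottom  bias=-1
  covered (0 px):
    . . . . . . . .
    . . . . . . . .
    . . . . . . . .
    . . . . . . . .
    . . . . . . . .

Result: 8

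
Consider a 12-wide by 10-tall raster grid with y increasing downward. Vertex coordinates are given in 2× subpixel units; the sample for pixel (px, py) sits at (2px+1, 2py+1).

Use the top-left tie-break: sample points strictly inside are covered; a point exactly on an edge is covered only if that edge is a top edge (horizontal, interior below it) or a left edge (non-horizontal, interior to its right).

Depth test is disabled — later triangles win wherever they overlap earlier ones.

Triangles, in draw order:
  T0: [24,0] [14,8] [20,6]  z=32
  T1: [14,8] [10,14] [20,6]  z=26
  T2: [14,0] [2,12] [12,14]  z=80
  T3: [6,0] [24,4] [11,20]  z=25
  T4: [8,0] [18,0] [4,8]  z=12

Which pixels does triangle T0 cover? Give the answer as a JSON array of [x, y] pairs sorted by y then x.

T0:
  2·area = 28  (B↔C swapped to make it positive)
  edge (24, 0)→(20, 6): d=(-4,6) right/bottom  bias=-1
  edge (20, 6)→(14, 8): d=(-6,2) right/bottom  bias=-1
  edge (14, 8)→(24, 0): d=(10,-8) top-left  bias=+0
    (11,0)@(23, 1): e=[2,24,2] → #
    (10,1)@(21, 3): e=[6,16,6] → #
    (11,1)@(23, 3): e=[-6,12,22] → ·
    (9,2)@(19, 5): e=[10,8,10] → #
    (10,2)@(21, 5): e=[-2,4,26] → ·
    (11,2)@(23, 5): e=[-14,0,42] → ·  [on edge]
    (8,3)@(17, 7): e=[14,0,14] → ·  [on edge]
    (9,3)@(19, 7): e=[2,-4,30] → ·
    (5,4)@(11, 9): e=[42,0,-14] → ·  [on edge]
    (2,5)@(5, 11): e=[70,0,-42] → ·  [on edge]
  covered (3 px):
    · · · · · · · · · · · #
    · · · · · · · · · · # ·
    · · · · · · · · · # · ·
    · · · · · · · · · · · ·
    · · · · · · · · · · · ·
    · · · · · · · · · · · ·
    · · · · · · · · · · · ·
    · · · · · · · · · · · ·
    · · · · · · · · · · · ·
    · · · · · · · · · · · ·
T1:
  2·area = 28  (B↔C swapped to make it positive)
  edge (14, 8)→(20, 6): d=(6,-2) top-left  bias=+0
  edge (20, 6)→(10, 14): d=(-10,8) right/bottom  bias=-1
  edge (10, 14)→(14, 8): d=(4,-6) top-left  bias=+0
    (11,2)@(23, 5): e=[0,-14,42] → ·  [on edge]
    (8,3)@(17, 7): e=[0,14,14] → #  [on edge]
    (9,3)@(19, 7): e=[4,-2,26] → ·
    (5,4)@(11, 9): e=[0,42,-14] → ·  [on edge]
    (7,4)@(15, 9): e=[8,10,10] → #
    (8,4)@(17, 9): e=[12,-6,22] → ·
    (2,5)@(5, 11): e=[0,70,-42] → ·  [on edge]
    (6,5)@(13, 11): e=[16,6,6] → #
    (7,5)@(15, 11): e=[20,-10,18] → ·
    (5,6)@(11, 13): e=[24,2,2] → #
    (6,6)@(13, 13): e=[28,-14,14] → ·
    (5,7)@(11, 15): e=[36,-18,10] → ·
  covered (4 px):
    · · · · · · · · · · · ·
    · · · · · · · · · · · ·
    · · · · · · · · · · · ·
    · · · · · · · · # · · ·
    · · · · · · · # · · · ·
    · · · · · · # · · · · ·
    · · · · · # · · · · · ·
    · · · · · · · · · · · ·
    · · · · · · · · · · · ·
    · · · · · · · · · · · ·
T2:
  2·area = 144  (B↔C swapped to make it positive)
  edge (14, 0)→(12, 14): d=(-2,14) right/bottom  bias=-1
  edge (12, 14)→(2, 12): d=(-10,-2) top-left  bias=+0
  edge (2, 12)→(14, 0): d=(12,-12) top-left  bias=+0
    (6,0)@(13, 1): e=[12,132,0] → #  [on edge]
    (7,0)@(15, 1): e=[-16,136,24] → ·
    (5,1)@(11, 3): e=[36,108,0] → #  [on edge]
    (7,1)@(15, 3): e=[-20,116,48] → ·
    (4,2)@(9, 5): e=[60,84,0] → #  [on edge]
    (7,2)@(15, 5): e=[-24,96,72] → ·
    (3,3)@(7, 7): e=[84,60,0] → #  [on edge]
    (6,3)@(13, 7): e=[0,72,72] → ·  [on edge]
    (2,4)@(5, 9): e=[108,36,0] → #  [on edge]
    (6,4)@(13, 9): e=[-4,52,96] → ·
    (1,5)@(3, 11): e=[132,12,0] → #  [on edge]
    (6,5)@(13, 11): e=[-8,32,120] → ·
    (0,6)@(1, 13): e=[156,-12,0] → ·  [on edge]
    (3,6)@(7, 13): e=[72,0,72] → #  [on edge]
    (8,7)@(17, 15): e=[-72,0,216] → ·  [on edge]
  covered (21 px):
    · · · · · · # · · · · ·
    · · · · · # # · · · · ·
    · · · · # # # · · · · ·
    · · · # # # · · · · · ·
    · · # # # # · · · · · ·
    · # # # # # · · · · · ·
    · · · # # # · · · · · ·
    · · · · · · · · · · · ·
    · · · · · · · · · · · ·
    · · · · · · · · · · · ·
T3:
  2·area = 340
  edge (6, 0)→(24, 4): d=(18,4) right/bottom  bias=-1
  edge (24, 4)→(11, 20): d=(-13,16) right/bottom  bias=-1
  edge (11, 20)→(6, 0): d=(-5,-20) top-left  bias=+0
    (3,0)@(7, 1): e=[14,311,15] → #
    (4,0)@(9, 1): e=[6,279,55] → #
    (5,0)@(11, 1): e=[-2,247,95] → ·
    (3,1)@(7, 3): e=[50,285,5] → #
    (5,1)@(11, 3): e=[34,221,85] → #
    (6,1)@(13, 3): e=[26,189,125] → #
    (7,1)@(15, 3): e=[18,157,165] → #
    (8,1)@(17, 3): e=[10,125,205] → #
    (9,1)@(19, 3): e=[2,93,245] → #
    (10,1)@(21, 3): e=[-6,61,285] → ·
    (3,2)@(7, 5): e=[86,259,-5] → ·
    (4,2)@(9, 5): e=[78,227,35] → #
  covered (44 px):
    · · · # # · · · · · · ·
    · · · # # # # # # # · ·
    · · · · # # # # # # # #
    · · · · # # # # # # # ·
    · · · · # # # # # # · ·
    · · · · # # # # # · · ·
    · · · · · # # # · · · ·
    · · · · · # # # · · · ·
    · · · · · # # · · · · ·
    · · · · · # · · · · · ·
T4:
  2·area = 80
  edge (8, 0)→(18, 0): d=(10,0) top-left  bias=+0
  edge (18, 0)→(4, 8): d=(-14,8) right/bottom  bias=-1
  edge (4, 8)→(8, 0): d=(4,-8) top-left  bias=+0
    (4,0)@(9, 1): e=[10,58,12] → #
    (5,0)@(11, 1): e=[10,42,28] → #
    (6,0)@(13, 1): e=[10,26,44] → #
    (7,0)@(15, 1): e=[10,10,60] → #
    (8,0)@(17, 1): e=[10,-6,76] → ·
    (3,1)@(7, 3): e=[30,46,4] → #
    (6,1)@(13, 3): e=[30,-2,52] → ·
    (7,1)@(15, 3): e=[30,-18,68] → ·
    (3,2)@(7, 5): e=[50,18,12] → #
    (5,2)@(11, 5): e=[50,-14,44] → ·
    (2,3)@(5, 7): e=[70,6,4] → #
    (3,3)@(7, 7): e=[70,-10,20] → ·
  covered (10 px):
    · · · · # # # # · · · ·
    · · · # # # · · · · · ·
    · · · # # · · · · · · ·
    · · # · · · · · · · · ·
    · · · · · · · · · · · ·
    · · · · · · · · · · · ·
    · · · · · · · · · · · ·
    · · · · · · · · · · · ·
    · · · · · · · · · · · ·
    · · · · · · · · · · · ·

Result: [[11,0],[10,1],[9,2]]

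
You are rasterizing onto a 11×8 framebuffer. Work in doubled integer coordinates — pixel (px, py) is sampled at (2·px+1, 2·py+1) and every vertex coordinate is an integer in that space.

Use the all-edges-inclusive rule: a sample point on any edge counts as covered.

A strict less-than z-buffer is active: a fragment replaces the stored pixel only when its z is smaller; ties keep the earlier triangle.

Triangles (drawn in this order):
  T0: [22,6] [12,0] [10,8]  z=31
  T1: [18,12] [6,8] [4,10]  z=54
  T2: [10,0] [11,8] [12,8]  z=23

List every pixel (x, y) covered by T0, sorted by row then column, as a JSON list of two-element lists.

T0:
  2·area = 92  (B↔C swapped to make it positive)
  edge (22, 6)→(10, 8): d=(-12,2) inclusive
  edge (10, 8)→(12, 0): d=(2,-8) inclusive
  edge (12, 0)→(22, 6): d=(10,6) inclusive
    (6,0)@(13, 1): e=[78,10,4] → #
    (7,0)@(15, 1): e=[74,26,-8] → ·
    (6,1)@(13, 3): e=[54,14,24] → #
    (7,1)@(15, 3): e=[50,30,12] → #
    (8,1)@(17, 3): e=[46,46,0] → #  [on edge]
    (9,1)@(19, 3): e=[42,62,-12] → ·
    (5,2)@(11, 5): e=[34,2,56] → #
    (9,2)@(19, 5): e=[18,66,8] → #
    (10,2)@(21, 5): e=[14,82,-4] → ·
    (5,3)@(11, 7): e=[10,6,76] → #
    (8,3)@(17, 7): e=[-2,54,40] → ·
    (9,3)@(19, 7): e=[-6,70,28] → ·
  covered (12 px):
    · · · · · · # · · · ·
    · · · · · · # # # · ·
    · · · · · # # # # # ·
    · · · · · # # # · · ·
    · · · · · · · · · · ·
    · · · · · · · · · · ·
    · · · · · · · · · · ·
    · · · · · · · · · · ·
T1:
  2·area = 32  (B↔C swapped to make it positive)
  edge (18, 12)→(4, 10): d=(-14,-2) inclusive
  edge (4, 10)→(6, 8): d=(2,-2) inclusive
  edge (6, 8)→(18, 12): d=(12,4) inclusive
    (6,0)@(13, 1): e=[144,0,-112] → ·  [on edge]
    (5,1)@(11, 3): e=[112,0,-80] → ·  [on edge]
    (4,2)@(9, 5): e=[80,0,-48] → ·  [on edge]
    (1,3)@(3, 7): e=[40,-8,0] → ·  [on edge]
    (3,3)@(7, 7): e=[48,0,-16] → ·  [on edge]
    (2,4)@(5, 9): e=[16,0,16] → #  [on edge]
    (3,4)@(7, 9): e=[20,4,8] → #
    (4,4)@(9, 9): e=[24,8,0] → #  [on edge]
    (5,4)@(11, 9): e=[28,12,-8] → ·
    (1,5)@(3, 11): e=[-16,0,48] → ·  [on edge]
    (2,5)@(5, 11): e=[-12,4,40] → ·
    (3,5)@(7, 11): e=[-8,8,32] → ·
    (5,5)@(11, 11): e=[0,16,16] → #  [on edge]
    (7,5)@(15, 11): e=[8,24,0] → #  [on edge]
    (0,6)@(1, 13): e=[-48,0,80] → ·  [on edge]
    (10,6)@(21, 13): e=[-8,40,0] → ·  [on edge]
  covered (6 px):
    · · · · · · · · · · ·
    · · · · · · · · · · ·
    · · · · · · · · · · ·
    · · · · · · · · · · ·
    · · # # # · · · · · ·
    · · · · · # # # · · ·
    · · · · · · · · · · ·
    · · · · · · · · · · ·
T2:
  2·area = 8  (B↔C swapped to make it positive)
  edge (10, 0)→(12, 8): d=(2,8) inclusive
  edge (12, 8)→(11, 8): d=(-1,0) inclusive
  edge (11, 8)→(10, 0): d=(-1,-8) inclusive
    (5,2)@(11, 5): e=[2,3,3] → #
    (6,2)@(13, 5): e=[-14,3,19] → ·
    (5,3)@(11, 7): e=[6,1,1] → #
    (6,3)@(13, 7): e=[-10,1,17] → ·
    (5,4)@(11, 9): e=[10,-1,-1] → ·
  covered (2 px):
    · · · · · · · · · · ·
    · · · · · · · · · · ·
    · · · · · # · · · · ·
    · · · · · # · · · · ·
    · · · · · · · · · · ·
    · · · · · · · · · · ·
    · · · · · · · · · · ·
    · · · · · · · · · · ·

Final: [[6,0],[6,1],[7,1],[8,1],[5,2],[6,2],[7,2],[8,2],[9,2],[5,3],[6,3],[7,3]]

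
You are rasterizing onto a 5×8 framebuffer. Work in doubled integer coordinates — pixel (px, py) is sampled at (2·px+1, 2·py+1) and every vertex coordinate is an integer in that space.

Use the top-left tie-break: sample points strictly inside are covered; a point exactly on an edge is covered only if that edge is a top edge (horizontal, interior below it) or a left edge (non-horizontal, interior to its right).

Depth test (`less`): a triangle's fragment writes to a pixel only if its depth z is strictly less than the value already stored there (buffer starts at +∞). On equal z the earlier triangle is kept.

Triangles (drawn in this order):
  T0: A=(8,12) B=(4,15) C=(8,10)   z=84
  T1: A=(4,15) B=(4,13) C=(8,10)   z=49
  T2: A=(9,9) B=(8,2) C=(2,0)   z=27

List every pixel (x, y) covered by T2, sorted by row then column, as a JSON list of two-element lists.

T0:
  2·area = 8
  edge (8, 12)→(4, 15): d=(-4,3) right/bottom  bias=-1
  edge (4, 15)→(8, 10): d=(4,-5) top-left  bias=+0
  edge (8, 10)→(8, 12): d=(0,2) right/bottom  bias=-1
  covered (0 px):
    · · · · ·
    · · · · ·
    · · · · ·
    · · · · ·
    · · · · ·
    · · · · ·
    · · · · ·
    · · · · ·
T1:
  2·area = 8
  edge (4, 15)→(4, 13): d=(0,-2) top-left  bias=+0
  edge (4, 13)→(8, 10): d=(4,-3) top-left  bias=+0
  edge (8, 10)→(4, 15): d=(-4,5) right/bottom  bias=-1
    (3,5)@(7, 11): e=[6,1,1] → #
    (4,5)@(9, 11): e=[10,7,-9] → ·
    (2,6)@(5, 13): e=[2,3,3] → #
    (3,6)@(7, 13): e=[6,9,-7] → ·
    (2,7)@(5, 15): e=[2,11,-5] → ·
  covered (2 px):
    · · · · ·
    · · · · ·
    · · · · ·
    · · · · ·
    · · · · ·
    · · · # ·
    · · # · ·
    · · · · ·
T2:
  2·area = 40  (B↔C swapped to make it positive)
  edge (9, 9)→(2, 0): d=(-7,-9) top-left  bias=+0
  edge (2, 0)→(8, 2): d=(6,2) right/bottom  bias=-1
  edge (8, 2)→(9, 9): d=(1,7) right/bottom  bias=-1
    (1,0)@(3, 1): e=[2,4,34] → #
    (2,0)@(5, 1): e=[20,0,20] → ·  [on edge]
    (1,1)@(3, 3): e=[-12,16,36] → ·
    (2,1)@(5, 3): e=[6,12,22] → #
    (3,1)@(7, 3): e=[24,8,8] → #
    (4,1)@(9, 3): e=[42,4,-6] → ·
    (2,2)@(5, 5): e=[-8,24,24] → ·
    (3,2)@(7, 5): e=[10,20,10] → #
    (4,2)@(9, 5): e=[28,16,-4] → ·
    (3,3)@(7, 7): e=[-4,32,12] → ·
    (4,4)@(9, 9): e=[0,40,0] → ·  [on edge]
  covered (4 px):
    · # · · ·
    · · # # ·
    · · · # ·
    · · · · ·
    · · · · ·
    · · · · ·
    · · · · ·
    · · · · ·

Answer: [[1,0],[2,1],[3,1],[3,2]]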